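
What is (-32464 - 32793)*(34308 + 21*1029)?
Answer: -3648975669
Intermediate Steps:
(-32464 - 32793)*(34308 + 21*1029) = -65257*(34308 + 21609) = -65257*55917 = -3648975669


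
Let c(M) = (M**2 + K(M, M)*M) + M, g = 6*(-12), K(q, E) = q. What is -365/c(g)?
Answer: -365/10296 ≈ -0.035451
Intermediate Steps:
g = -72
c(M) = M + 2*M**2 (c(M) = (M**2 + M*M) + M = (M**2 + M**2) + M = 2*M**2 + M = M + 2*M**2)
-365/c(g) = -365*(-1/(72*(1 + 2*(-72)))) = -365*(-1/(72*(1 - 144))) = -365/((-72*(-143))) = -365/10296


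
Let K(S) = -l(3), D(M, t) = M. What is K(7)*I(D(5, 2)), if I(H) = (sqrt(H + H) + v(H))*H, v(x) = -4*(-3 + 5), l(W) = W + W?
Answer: 240 - 30*sqrt(10) ≈ 145.13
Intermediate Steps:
l(W) = 2*W
v(x) = -8 (v(x) = -4*2 = -8)
I(H) = H*(-8 + sqrt(2)*sqrt(H)) (I(H) = (sqrt(H + H) - 8)*H = (sqrt(2*H) - 8)*H = (sqrt(2)*sqrt(H) - 8)*H = (-8 + sqrt(2)*sqrt(H))*H = H*(-8 + sqrt(2)*sqrt(H)))
K(S) = -6 (K(S) = -2*3 = -1*6 = -6)
K(7)*I(D(5, 2)) = -6*(-8*5 + sqrt(2)*5**(3/2)) = -6*(-40 + sqrt(2)*(5*sqrt(5))) = -6*(-40 + 5*sqrt(10)) = 240 - 30*sqrt(10)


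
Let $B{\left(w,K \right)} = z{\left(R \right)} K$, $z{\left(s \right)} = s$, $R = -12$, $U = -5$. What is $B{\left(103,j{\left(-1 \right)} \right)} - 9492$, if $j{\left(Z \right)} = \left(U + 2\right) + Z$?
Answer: $-9444$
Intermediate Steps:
$j{\left(Z \right)} = -3 + Z$ ($j{\left(Z \right)} = \left(-5 + 2\right) + Z = -3 + Z$)
$B{\left(w,K \right)} = - 12 K$
$B{\left(103,j{\left(-1 \right)} \right)} - 9492 = - 12 \left(-3 - 1\right) - 9492 = \left(-12\right) \left(-4\right) - 9492 = 48 - 9492 = -9444$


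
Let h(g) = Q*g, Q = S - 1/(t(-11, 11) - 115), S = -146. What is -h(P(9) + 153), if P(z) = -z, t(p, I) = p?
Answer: 147160/7 ≈ 21023.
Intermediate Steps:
Q = -18395/126 (Q = -146 - 1/(-11 - 115) = -146 - 1/(-126) = -146 - 1*(-1/126) = -146 + 1/126 = -18395/126 ≈ -145.99)
h(g) = -18395*g/126
-h(P(9) + 153) = -(-18395)*(-1*9 + 153)/126 = -(-18395)*(-9 + 153)/126 = -(-18395)*144/126 = -1*(-147160/7) = 147160/7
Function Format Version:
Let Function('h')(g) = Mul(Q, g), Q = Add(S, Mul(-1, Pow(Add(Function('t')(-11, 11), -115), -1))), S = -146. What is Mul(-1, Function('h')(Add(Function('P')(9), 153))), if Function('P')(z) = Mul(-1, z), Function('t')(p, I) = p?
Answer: Rational(147160, 7) ≈ 21023.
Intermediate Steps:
Q = Rational(-18395, 126) (Q = Add(-146, Mul(-1, Pow(Add(-11, -115), -1))) = Add(-146, Mul(-1, Pow(-126, -1))) = Add(-146, Mul(-1, Rational(-1, 126))) = Add(-146, Rational(1, 126)) = Rational(-18395, 126) ≈ -145.99)
Function('h')(g) = Mul(Rational(-18395, 126), g)
Mul(-1, Function('h')(Add(Function('P')(9), 153))) = Mul(-1, Mul(Rational(-18395, 126), Add(Mul(-1, 9), 153))) = Mul(-1, Mul(Rational(-18395, 126), Add(-9, 153))) = Mul(-1, Mul(Rational(-18395, 126), 144)) = Mul(-1, Rational(-147160, 7)) = Rational(147160, 7)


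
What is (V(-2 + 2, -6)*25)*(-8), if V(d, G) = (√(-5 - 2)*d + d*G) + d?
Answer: 0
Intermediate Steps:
V(d, G) = d + G*d + I*d*√7 (V(d, G) = (√(-7)*d + G*d) + d = ((I*√7)*d + G*d) + d = (I*d*√7 + G*d) + d = (G*d + I*d*√7) + d = d + G*d + I*d*√7)
(V(-2 + 2, -6)*25)*(-8) = (((-2 + 2)*(1 - 6 + I*√7))*25)*(-8) = ((0*(-5 + I*√7))*25)*(-8) = (0*25)*(-8) = 0*(-8) = 0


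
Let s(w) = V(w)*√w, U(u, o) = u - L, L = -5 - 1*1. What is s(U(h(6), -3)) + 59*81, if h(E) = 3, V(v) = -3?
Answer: 4770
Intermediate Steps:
L = -6 (L = -5 - 1 = -6)
U(u, o) = 6 + u (U(u, o) = u - 1*(-6) = u + 6 = 6 + u)
s(w) = -3*√w
s(U(h(6), -3)) + 59*81 = -3*√(6 + 3) + 59*81 = -3*√9 + 4779 = -3*3 + 4779 = -9 + 4779 = 4770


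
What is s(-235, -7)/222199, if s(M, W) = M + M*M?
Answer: 54990/222199 ≈ 0.24748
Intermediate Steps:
s(M, W) = M + M**2
s(-235, -7)/222199 = -235*(1 - 235)/222199 = -235*(-234)*(1/222199) = 54990*(1/222199) = 54990/222199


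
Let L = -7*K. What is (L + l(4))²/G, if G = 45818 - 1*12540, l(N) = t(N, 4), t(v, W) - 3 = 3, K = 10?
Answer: 2048/16639 ≈ 0.12308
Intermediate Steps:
t(v, W) = 6 (t(v, W) = 3 + 3 = 6)
l(N) = 6
L = -70 (L = -7*10 = -70)
G = 33278 (G = 45818 - 12540 = 33278)
(L + l(4))²/G = (-70 + 6)²/33278 = (-64)²*(1/33278) = 4096*(1/33278) = 2048/16639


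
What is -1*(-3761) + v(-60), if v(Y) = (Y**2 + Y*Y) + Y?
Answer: 10901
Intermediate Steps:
v(Y) = Y + 2*Y**2 (v(Y) = (Y**2 + Y**2) + Y = 2*Y**2 + Y = Y + 2*Y**2)
-1*(-3761) + v(-60) = -1*(-3761) - 60*(1 + 2*(-60)) = 3761 - 60*(1 - 120) = 3761 - 60*(-119) = 3761 + 7140 = 10901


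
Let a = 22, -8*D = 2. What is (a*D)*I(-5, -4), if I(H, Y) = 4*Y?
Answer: 88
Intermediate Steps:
D = -¼ (D = -⅛*2 = -¼ ≈ -0.25000)
(a*D)*I(-5, -4) = (22*(-¼))*(4*(-4)) = -11/2*(-16) = 88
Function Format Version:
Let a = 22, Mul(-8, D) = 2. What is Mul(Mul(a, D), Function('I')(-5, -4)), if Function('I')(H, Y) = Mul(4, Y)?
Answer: 88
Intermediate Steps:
D = Rational(-1, 4) (D = Mul(Rational(-1, 8), 2) = Rational(-1, 4) ≈ -0.25000)
Mul(Mul(a, D), Function('I')(-5, -4)) = Mul(Mul(22, Rational(-1, 4)), Mul(4, -4)) = Mul(Rational(-11, 2), -16) = 88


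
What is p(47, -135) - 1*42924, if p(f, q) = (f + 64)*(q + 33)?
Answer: -54246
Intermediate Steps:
p(f, q) = (33 + q)*(64 + f) (p(f, q) = (64 + f)*(33 + q) = (33 + q)*(64 + f))
p(47, -135) - 1*42924 = (2112 + 33*47 + 64*(-135) + 47*(-135)) - 1*42924 = (2112 + 1551 - 8640 - 6345) - 42924 = -11322 - 42924 = -54246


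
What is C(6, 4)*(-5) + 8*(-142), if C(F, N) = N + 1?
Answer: -1161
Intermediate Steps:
C(F, N) = 1 + N
C(6, 4)*(-5) + 8*(-142) = (1 + 4)*(-5) + 8*(-142) = 5*(-5) - 1136 = -25 - 1136 = -1161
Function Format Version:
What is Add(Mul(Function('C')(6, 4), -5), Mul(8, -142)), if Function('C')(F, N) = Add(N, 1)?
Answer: -1161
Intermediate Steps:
Function('C')(F, N) = Add(1, N)
Add(Mul(Function('C')(6, 4), -5), Mul(8, -142)) = Add(Mul(Add(1, 4), -5), Mul(8, -142)) = Add(Mul(5, -5), -1136) = Add(-25, -1136) = -1161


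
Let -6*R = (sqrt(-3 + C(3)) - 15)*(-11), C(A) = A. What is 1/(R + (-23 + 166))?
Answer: 2/231 ≈ 0.0086580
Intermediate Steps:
R = -55/2 (R = -(sqrt(-3 + 3) - 15)*(-11)/6 = -(sqrt(0) - 15)*(-11)/6 = -(0 - 15)*(-11)/6 = -(-5)*(-11)/2 = -1/6*165 = -55/2 ≈ -27.500)
1/(R + (-23 + 166)) = 1/(-55/2 + (-23 + 166)) = 1/(-55/2 + 143) = 1/(231/2) = 2/231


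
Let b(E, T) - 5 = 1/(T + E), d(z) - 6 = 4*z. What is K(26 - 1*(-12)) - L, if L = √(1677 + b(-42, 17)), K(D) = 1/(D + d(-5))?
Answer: 1/24 - √42049/5 ≈ -40.970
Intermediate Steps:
d(z) = 6 + 4*z
b(E, T) = 5 + 1/(E + T) (b(E, T) = 5 + 1/(T + E) = 5 + 1/(E + T))
K(D) = 1/(-14 + D) (K(D) = 1/(D + (6 + 4*(-5))) = 1/(D + (6 - 20)) = 1/(D - 14) = 1/(-14 + D))
L = √42049/5 (L = √(1677 + (1 + 5*(-42) + 5*17)/(-42 + 17)) = √(1677 + (1 - 210 + 85)/(-25)) = √(1677 - 1/25*(-124)) = √(1677 + 124/25) = √(42049/25) = √42049/5 ≈ 41.012)
K(26 - 1*(-12)) - L = 1/(-14 + (26 - 1*(-12))) - √42049/5 = 1/(-14 + (26 + 12)) - √42049/5 = 1/(-14 + 38) - √42049/5 = 1/24 - √42049/5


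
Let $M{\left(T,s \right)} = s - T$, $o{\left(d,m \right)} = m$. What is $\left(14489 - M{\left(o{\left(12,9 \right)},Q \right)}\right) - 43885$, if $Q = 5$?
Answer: $-29392$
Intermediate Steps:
$\left(14489 - M{\left(o{\left(12,9 \right)},Q \right)}\right) - 43885 = \left(14489 - \left(5 - 9\right)\right) - 43885 = \left(14489 - -4\right) - 43885 = \left(14489 + 4\right) - 43885 = 14493 - 43885 = -29392$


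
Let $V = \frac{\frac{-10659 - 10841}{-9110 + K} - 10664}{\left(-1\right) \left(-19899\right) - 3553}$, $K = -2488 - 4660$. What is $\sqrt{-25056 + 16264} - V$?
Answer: $\frac{43338453}{66438317} + 2 i \sqrt{2198} \approx 0.65231 + 93.766 i$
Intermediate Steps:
$K = -7148$ ($K = -2488 - 4660 = -7148$)
$V = - \frac{43338453}{66438317}$ ($V = \frac{\frac{-10659 - 10841}{-9110 - 7148} - 10664}{\left(-1\right) \left(-19899\right) - 3553} = \frac{- \frac{21500}{-16258} - 10664}{19899 - 3553} = \frac{\left(-21500\right) \left(- \frac{1}{16258}\right) - 10664}{16346} = \left(\frac{10750}{8129} - 10664\right) \frac{1}{16346} = \left(- \frac{86676906}{8129}\right) \frac{1}{16346} = - \frac{43338453}{66438317} \approx -0.65231$)
$\sqrt{-25056 + 16264} - V = \sqrt{-25056 + 16264} - - \frac{43338453}{66438317} = \sqrt{-8792} + \frac{43338453}{66438317} = 2 i \sqrt{2198} + \frac{43338453}{66438317} = \frac{43338453}{66438317} + 2 i \sqrt{2198}$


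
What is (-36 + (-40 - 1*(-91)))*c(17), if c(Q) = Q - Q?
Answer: 0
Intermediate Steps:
c(Q) = 0
(-36 + (-40 - 1*(-91)))*c(17) = (-36 + (-40 - 1*(-91)))*0 = (-36 + (-40 + 91))*0 = (-36 + 51)*0 = 15*0 = 0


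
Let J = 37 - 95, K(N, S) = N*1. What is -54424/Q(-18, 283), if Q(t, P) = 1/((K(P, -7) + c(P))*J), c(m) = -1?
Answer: 890158944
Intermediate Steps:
K(N, S) = N
J = -58
Q(t, P) = -1/(58*(-1 + P)) (Q(t, P) = 1/((P - 1)*(-58)) = -1/58/(-1 + P) = -1/(58*(-1 + P)))
-54424/Q(-18, 283) = -54424/((-1/(-58 + 58*283))) = -54424/((-1/(-58 + 16414))) = -54424/((-1/16356)) = -54424/((-1*1/16356)) = -54424/(-1/16356) = -54424*(-16356) = 890158944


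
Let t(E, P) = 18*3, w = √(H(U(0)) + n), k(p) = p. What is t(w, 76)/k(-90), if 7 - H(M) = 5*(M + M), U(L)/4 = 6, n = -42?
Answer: -⅗ ≈ -0.60000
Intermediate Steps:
U(L) = 24 (U(L) = 4*6 = 24)
H(M) = 7 - 10*M (H(M) = 7 - 5*(M + M) = 7 - 5*2*M = 7 - 10*M)
w = 5*I*√11 (w = √((7 - 10*24) - 42) = √((7 - 240) - 42) = √(-233 - 42) = √(-275) = 5*I*√11 ≈ 16.583*I)
t(E, P) = 54
t(w, 76)/k(-90) = 54/(-90) = 54*(-1/90) = -⅗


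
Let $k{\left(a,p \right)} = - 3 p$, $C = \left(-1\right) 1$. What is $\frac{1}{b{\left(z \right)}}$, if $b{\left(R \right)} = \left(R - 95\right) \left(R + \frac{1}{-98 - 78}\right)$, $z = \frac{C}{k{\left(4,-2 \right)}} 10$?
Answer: $\frac{792}{128035} \approx 0.0061858$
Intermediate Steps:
$C = -1$
$z = - \frac{5}{3}$ ($z = - \frac{1}{\left(-3\right) \left(-2\right)} 10 = - \frac{1}{6} \cdot 10 = \left(-1\right) \frac{1}{6} \cdot 10 = \left(- \frac{1}{6}\right) 10 = - \frac{5}{3} \approx -1.6667$)
$b{\left(R \right)} = \left(-95 + R\right) \left(- \frac{1}{176} + R\right)$ ($b{\left(R \right)} = \left(-95 + R\right) \left(R + \frac{1}{-176}\right) = \left(-95 + R\right) \left(R - \frac{1}{176}\right) = \left(-95 + R\right) \left(- \frac{1}{176} + R\right)$)
$\frac{1}{b{\left(z \right)}} = \frac{1}{\frac{95}{176} + \left(- \frac{5}{3}\right)^{2} - - \frac{83605}{528}} = \frac{1}{\frac{95}{176} + \frac{25}{9} + \frac{83605}{528}} = \frac{1}{\frac{128035}{792}} = \frac{792}{128035}$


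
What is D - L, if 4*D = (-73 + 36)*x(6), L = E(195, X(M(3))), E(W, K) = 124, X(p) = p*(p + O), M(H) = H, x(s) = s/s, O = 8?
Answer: -533/4 ≈ -133.25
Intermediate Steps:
x(s) = 1
X(p) = p*(8 + p) (X(p) = p*(p + 8) = p*(8 + p))
L = 124
D = -37/4 (D = ((-73 + 36)*1)/4 = (-37*1)/4 = (1/4)*(-37) = -37/4 ≈ -9.2500)
D - L = -37/4 - 1*124 = -37/4 - 124 = -533/4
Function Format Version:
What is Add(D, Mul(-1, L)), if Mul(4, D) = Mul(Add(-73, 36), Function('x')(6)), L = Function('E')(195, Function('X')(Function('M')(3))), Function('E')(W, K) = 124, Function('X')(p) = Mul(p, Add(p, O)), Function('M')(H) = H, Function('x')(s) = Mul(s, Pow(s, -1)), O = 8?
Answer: Rational(-533, 4) ≈ -133.25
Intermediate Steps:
Function('x')(s) = 1
Function('X')(p) = Mul(p, Add(8, p)) (Function('X')(p) = Mul(p, Add(p, 8)) = Mul(p, Add(8, p)))
L = 124
D = Rational(-37, 4) (D = Mul(Rational(1, 4), Mul(Add(-73, 36), 1)) = Mul(Rational(1, 4), Mul(-37, 1)) = Mul(Rational(1, 4), -37) = Rational(-37, 4) ≈ -9.2500)
Add(D, Mul(-1, L)) = Add(Rational(-37, 4), Mul(-1, 124)) = Add(Rational(-37, 4), -124) = Rational(-533, 4)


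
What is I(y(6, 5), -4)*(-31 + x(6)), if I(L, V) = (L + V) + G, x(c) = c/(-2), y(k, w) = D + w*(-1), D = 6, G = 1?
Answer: 68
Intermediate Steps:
y(k, w) = 6 - w (y(k, w) = 6 + w*(-1) = 6 - w)
x(c) = -c/2 (x(c) = c*(-1/2) = -c/2)
I(L, V) = 1 + L + V (I(L, V) = (L + V) + 1 = 1 + L + V)
I(y(6, 5), -4)*(-31 + x(6)) = (1 + (6 - 1*5) - 4)*(-31 - 1/2*6) = (1 + (6 - 5) - 4)*(-31 - 3) = (1 + 1 - 4)*(-34) = -2*(-34) = 68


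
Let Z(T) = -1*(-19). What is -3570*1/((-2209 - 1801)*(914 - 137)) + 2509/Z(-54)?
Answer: 37226356/281903 ≈ 132.05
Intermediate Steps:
Z(T) = 19
-3570*1/((-2209 - 1801)*(914 - 137)) + 2509/Z(-54) = -3570*1/((-2209 - 1801)*(914 - 137)) + 2509/19 = -3570/((-4010*777)) + 2509*(1/19) = -3570/(-3115770) + 2509/19 = -3570*(-1/3115770) + 2509/19 = 17/14837 + 2509/19 = 37226356/281903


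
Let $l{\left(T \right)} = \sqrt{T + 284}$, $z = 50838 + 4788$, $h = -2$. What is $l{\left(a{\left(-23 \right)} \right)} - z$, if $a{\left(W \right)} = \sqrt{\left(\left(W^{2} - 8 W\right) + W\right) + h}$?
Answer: $-55626 + 2 \sqrt{71 + \sqrt{43}} \approx -55608.0$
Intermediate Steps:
$a{\left(W \right)} = \sqrt{-2 + W^{2} - 7 W}$ ($a{\left(W \right)} = \sqrt{\left(\left(W^{2} - 8 W\right) + W\right) - 2} = \sqrt{\left(W^{2} - 7 W\right) - 2} = \sqrt{-2 + W^{2} - 7 W}$)
$z = 55626$
$l{\left(T \right)} = \sqrt{284 + T}$
$l{\left(a{\left(-23 \right)} \right)} - z = \sqrt{284 + \sqrt{-2 + \left(-23\right)^{2} - -161}} - 55626 = \sqrt{284 + \sqrt{-2 + 529 + 161}} - 55626 = \sqrt{284 + \sqrt{688}} - 55626 = \sqrt{284 + 4 \sqrt{43}} - 55626 = -55626 + \sqrt{284 + 4 \sqrt{43}}$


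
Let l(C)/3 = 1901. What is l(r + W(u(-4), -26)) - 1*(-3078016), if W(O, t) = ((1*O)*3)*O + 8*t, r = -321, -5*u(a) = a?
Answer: 3083719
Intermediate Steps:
u(a) = -a/5
W(O, t) = 3*O² + 8*t (W(O, t) = (O*3)*O + 8*t = (3*O)*O + 8*t = 3*O² + 8*t)
l(C) = 5703 (l(C) = 3*1901 = 5703)
l(r + W(u(-4), -26)) - 1*(-3078016) = 5703 - 1*(-3078016) = 5703 + 3078016 = 3083719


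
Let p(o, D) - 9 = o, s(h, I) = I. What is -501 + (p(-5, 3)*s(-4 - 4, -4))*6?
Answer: -597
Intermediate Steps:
p(o, D) = 9 + o
-501 + (p(-5, 3)*s(-4 - 4, -4))*6 = -501 + ((9 - 5)*(-4))*6 = -501 + (4*(-4))*6 = -501 - 16*6 = -501 - 96 = -597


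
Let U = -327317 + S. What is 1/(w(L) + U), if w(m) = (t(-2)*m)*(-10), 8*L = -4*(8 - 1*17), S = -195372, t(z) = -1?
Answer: -1/522644 ≈ -1.9133e-6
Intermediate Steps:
L = 9/2 (L = (-4*(8 - 1*17))/8 = (-4*(8 - 17))/8 = (-4*(-9))/8 = (⅛)*36 = 9/2 ≈ 4.5000)
w(m) = 10*m (w(m) = -m*(-10) = 10*m)
U = -522689 (U = -327317 - 195372 = -522689)
1/(w(L) + U) = 1/(10*(9/2) - 522689) = 1/(45 - 522689) = 1/(-522644) = -1/522644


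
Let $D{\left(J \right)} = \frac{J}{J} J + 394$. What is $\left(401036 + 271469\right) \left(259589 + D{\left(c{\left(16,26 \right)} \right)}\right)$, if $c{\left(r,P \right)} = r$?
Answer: $174850627495$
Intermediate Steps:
$D{\left(J \right)} = 394 + J$ ($D{\left(J \right)} = 1 J + 394 = J + 394 = 394 + J$)
$\left(401036 + 271469\right) \left(259589 + D{\left(c{\left(16,26 \right)} \right)}\right) = \left(401036 + 271469\right) \left(259589 + \left(394 + 16\right)\right) = 672505 \left(259589 + 410\right) = 672505 \cdot 259999 = 174850627495$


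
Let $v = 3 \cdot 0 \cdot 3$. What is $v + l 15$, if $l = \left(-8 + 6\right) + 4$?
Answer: $30$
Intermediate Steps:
$v = 0$ ($v = 0 \cdot 3 = 0$)
$l = 2$ ($l = -2 + 4 = 2$)
$v + l 15 = 0 + 2 \cdot 15 = 0 + 30 = 30$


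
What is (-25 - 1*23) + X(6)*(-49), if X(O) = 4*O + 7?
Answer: -1567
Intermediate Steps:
X(O) = 7 + 4*O
(-25 - 1*23) + X(6)*(-49) = (-25 - 1*23) + (7 + 4*6)*(-49) = (-25 - 23) + (7 + 24)*(-49) = -48 + 31*(-49) = -48 - 1519 = -1567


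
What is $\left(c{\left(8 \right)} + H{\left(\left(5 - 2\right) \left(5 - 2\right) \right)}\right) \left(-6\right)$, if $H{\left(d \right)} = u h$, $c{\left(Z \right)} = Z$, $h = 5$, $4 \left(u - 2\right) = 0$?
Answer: $-108$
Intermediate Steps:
$u = 2$ ($u = 2 + \frac{1}{4} \cdot 0 = 2 + 0 = 2$)
$H{\left(d \right)} = 10$ ($H{\left(d \right)} = 2 \cdot 5 = 10$)
$\left(c{\left(8 \right)} + H{\left(\left(5 - 2\right) \left(5 - 2\right) \right)}\right) \left(-6\right) = \left(8 + 10\right) \left(-6\right) = 18 \left(-6\right) = -108$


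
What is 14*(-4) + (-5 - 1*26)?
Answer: -87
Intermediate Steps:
14*(-4) + (-5 - 1*26) = -56 + (-5 - 26) = -56 - 31 = -87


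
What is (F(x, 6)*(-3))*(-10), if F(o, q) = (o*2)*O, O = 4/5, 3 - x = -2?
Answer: 240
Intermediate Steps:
x = 5 (x = 3 - 1*(-2) = 3 + 2 = 5)
O = ⅘ (O = 4*(⅕) = ⅘ ≈ 0.80000)
F(o, q) = 8*o/5 (F(o, q) = (o*2)*(⅘) = (2*o)*(⅘) = 8*o/5)
(F(x, 6)*(-3))*(-10) = (((8/5)*5)*(-3))*(-10) = (8*(-3))*(-10) = -24*(-10) = 240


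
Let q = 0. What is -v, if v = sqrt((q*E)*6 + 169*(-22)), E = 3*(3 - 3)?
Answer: -13*I*sqrt(22) ≈ -60.975*I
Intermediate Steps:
E = 0 (E = 3*0 = 0)
v = 13*I*sqrt(22) (v = sqrt((0*0)*6 + 169*(-22)) = sqrt(0*6 - 3718) = sqrt(0 - 3718) = sqrt(-3718) = 13*I*sqrt(22) ≈ 60.975*I)
-v = -13*I*sqrt(22)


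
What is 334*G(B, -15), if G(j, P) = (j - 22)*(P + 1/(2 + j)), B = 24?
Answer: -129926/13 ≈ -9994.3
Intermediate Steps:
G(j, P) = (-22 + j)*(P + 1/(2 + j))
334*G(B, -15) = 334*((-22 + 24 - 44*(-15) - 15*24² - 20*(-15)*24)/(2 + 24)) = 334*((-22 + 24 + 660 - 15*576 + 7200)/26) = 334*((-22 + 24 + 660 - 8640 + 7200)/26) = 334*((1/26)*(-778)) = 334*(-389/13) = -129926/13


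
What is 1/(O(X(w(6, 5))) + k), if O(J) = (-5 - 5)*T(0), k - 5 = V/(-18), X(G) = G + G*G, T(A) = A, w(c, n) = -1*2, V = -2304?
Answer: 1/133 ≈ 0.0075188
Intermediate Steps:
w(c, n) = -2
X(G) = G + G²
k = 133 (k = 5 - 2304/(-18) = 5 - 2304*(-1/18) = 5 + 128 = 133)
O(J) = 0 (O(J) = (-5 - 5)*0 = -10*0 = 0)
1/(O(X(w(6, 5))) + k) = 1/(0 + 133) = 1/133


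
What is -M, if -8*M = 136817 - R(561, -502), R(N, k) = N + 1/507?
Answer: 69081791/4056 ≈ 17032.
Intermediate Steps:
R(N, k) = 1/507 + N (R(N, k) = N + 1/507 = 1/507 + N)
M = -69081791/4056 (M = -(136817 - (1/507 + 561))/8 = -(136817 - 1*284428/507)/8 = -(136817 - 284428/507)/8 = -⅛*69081791/507 = -69081791/4056 ≈ -17032.)
-M = -1*(-69081791/4056) = 69081791/4056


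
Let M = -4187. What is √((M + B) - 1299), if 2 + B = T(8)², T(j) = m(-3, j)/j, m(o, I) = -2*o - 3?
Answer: I*√351223/8 ≈ 74.08*I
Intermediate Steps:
m(o, I) = -3 - 2*o
T(j) = 3/j (T(j) = (-3 - 2*(-3))/j = (-3 + 6)/j = 3/j)
B = -119/64 (B = -2 + (3/8)² = -2 + 9/64 = -119/64 ≈ -1.8594)
√((M + B) - 1299) = √((-4187 - 119/64) - 1299) = √(-268087/64 - 1299) = √(-351223/64) = I*√351223/8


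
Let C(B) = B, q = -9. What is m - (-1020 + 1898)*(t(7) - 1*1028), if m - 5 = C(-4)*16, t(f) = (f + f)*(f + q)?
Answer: 927109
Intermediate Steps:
t(f) = 2*f*(-9 + f) (t(f) = (f + f)*(f - 9) = (2*f)*(-9 + f) = 2*f*(-9 + f))
m = -59 (m = 5 - 4*16 = 5 - 64 = -59)
m - (-1020 + 1898)*(t(7) - 1*1028) = -59 - (-1020 + 1898)*(2*7*(-9 + 7) - 1*1028) = -59 - 878*(2*7*(-2) - 1028) = -59 - 878*(-28 - 1028) = -59 - 878*(-1056) = -59 - 1*(-927168) = -59 + 927168 = 927109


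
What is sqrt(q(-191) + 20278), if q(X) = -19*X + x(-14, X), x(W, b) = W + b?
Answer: sqrt(23702) ≈ 153.95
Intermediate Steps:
q(X) = -14 - 18*X (q(X) = -19*X + (-14 + X) = -14 - 18*X)
sqrt(q(-191) + 20278) = sqrt((-14 - 18*(-191)) + 20278) = sqrt((-14 + 3438) + 20278) = sqrt(3424 + 20278) = sqrt(23702)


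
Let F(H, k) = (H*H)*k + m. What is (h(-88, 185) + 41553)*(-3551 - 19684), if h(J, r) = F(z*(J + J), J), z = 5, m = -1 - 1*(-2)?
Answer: 1582434684810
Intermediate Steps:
m = 1 (m = -1 + 2 = 1)
F(H, k) = 1 + k*H² (F(H, k) = (H*H)*k + 1 = H²*k + 1 = k*H² + 1 = 1 + k*H²)
h(J, r) = 1 + 100*J³ (h(J, r) = 1 + J*(5*(J + J))² = 1 + J*(5*(2*J))² = 1 + J*(10*J)² = 1 + J*(100*J²) = 1 + 100*J³)
(h(-88, 185) + 41553)*(-3551 - 19684) = ((1 + 100*(-88)³) + 41553)*(-3551 - 19684) = ((1 + 100*(-681472)) + 41553)*(-23235) = ((1 - 68147200) + 41553)*(-23235) = (-68147199 + 41553)*(-23235) = -68105646*(-23235) = 1582434684810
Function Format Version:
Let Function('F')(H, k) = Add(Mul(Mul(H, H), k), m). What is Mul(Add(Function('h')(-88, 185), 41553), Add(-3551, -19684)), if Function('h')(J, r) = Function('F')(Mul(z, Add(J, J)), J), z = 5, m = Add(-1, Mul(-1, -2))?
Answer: 1582434684810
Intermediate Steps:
m = 1 (m = Add(-1, 2) = 1)
Function('F')(H, k) = Add(1, Mul(k, Pow(H, 2))) (Function('F')(H, k) = Add(Mul(Mul(H, H), k), 1) = Add(Mul(Pow(H, 2), k), 1) = Add(Mul(k, Pow(H, 2)), 1) = Add(1, Mul(k, Pow(H, 2))))
Function('h')(J, r) = Add(1, Mul(100, Pow(J, 3))) (Function('h')(J, r) = Add(1, Mul(J, Pow(Mul(5, Add(J, J)), 2))) = Add(1, Mul(J, Pow(Mul(5, Mul(2, J)), 2))) = Add(1, Mul(J, Pow(Mul(10, J), 2))) = Add(1, Mul(J, Mul(100, Pow(J, 2)))) = Add(1, Mul(100, Pow(J, 3))))
Mul(Add(Function('h')(-88, 185), 41553), Add(-3551, -19684)) = Mul(Add(Add(1, Mul(100, Pow(-88, 3))), 41553), Add(-3551, -19684)) = Mul(Add(Add(1, Mul(100, -681472)), 41553), -23235) = Mul(Add(Add(1, -68147200), 41553), -23235) = Mul(Add(-68147199, 41553), -23235) = Mul(-68105646, -23235) = 1582434684810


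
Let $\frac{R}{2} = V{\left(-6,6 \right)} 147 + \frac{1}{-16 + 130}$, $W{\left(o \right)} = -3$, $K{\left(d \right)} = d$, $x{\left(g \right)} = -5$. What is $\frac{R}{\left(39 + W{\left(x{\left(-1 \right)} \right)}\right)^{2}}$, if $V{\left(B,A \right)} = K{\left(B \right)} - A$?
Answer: $- \frac{201095}{73872} \approx -2.7222$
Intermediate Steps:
$V{\left(B,A \right)} = B - A$
$R = - \frac{201095}{57}$ ($R = 2 \left(\left(-6 - 6\right) 147 + \frac{1}{-16 + 130}\right) = 2 \left(\left(-6 - 6\right) 147 + \frac{1}{114}\right) = 2 \left(\left(-12\right) 147 + \frac{1}{114}\right) = 2 \left(-1764 + \frac{1}{114}\right) = 2 \left(- \frac{201095}{114}\right) = - \frac{201095}{57} \approx -3528.0$)
$\frac{R}{\left(39 + W{\left(x{\left(-1 \right)} \right)}\right)^{2}} = - \frac{201095}{57 \left(39 - 3\right)^{2}} = - \frac{201095}{57 \cdot 36^{2}} = - \frac{201095}{57 \cdot 1296} = \left(- \frac{201095}{57}\right) \frac{1}{1296} = - \frac{201095}{73872}$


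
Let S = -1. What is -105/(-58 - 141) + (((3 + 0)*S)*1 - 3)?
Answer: -1089/199 ≈ -5.4724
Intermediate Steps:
-105/(-58 - 141) + (((3 + 0)*S)*1 - 3) = -105/(-58 - 141) + (((3 + 0)*(-1))*1 - 3) = -105/(-199) + ((3*(-1))*1 - 3) = -1/199*(-105) + (-3*1 - 3) = 105/199 + (-3 - 3) = 105/199 - 6 = -1089/199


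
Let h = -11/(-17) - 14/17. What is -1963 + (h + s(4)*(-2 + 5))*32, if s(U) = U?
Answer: -26939/17 ≈ -1584.6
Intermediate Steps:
h = -3/17 (h = -11*(-1/17) - 14*1/17 = 11/17 - 14/17 = -3/17 ≈ -0.17647)
-1963 + (h + s(4)*(-2 + 5))*32 = -1963 + (-3/17 + 4*(-2 + 5))*32 = -1963 + (-3/17 + 4*3)*32 = -1963 + (-3/17 + 12)*32 = -1963 + (201/17)*32 = -1963 + 6432/17 = -26939/17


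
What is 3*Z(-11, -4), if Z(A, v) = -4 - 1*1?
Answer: -15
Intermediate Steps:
Z(A, v) = -5 (Z(A, v) = -4 - 1 = -5)
3*Z(-11, -4) = 3*(-5) = -15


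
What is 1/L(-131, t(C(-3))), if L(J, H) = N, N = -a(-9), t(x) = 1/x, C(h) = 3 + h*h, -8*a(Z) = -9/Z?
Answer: 8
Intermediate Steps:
a(Z) = 9/(8*Z) (a(Z) = -(-9)/(8*Z) = 9/(8*Z))
C(h) = 3 + h²
N = ⅛ (N = -9/(8*(-9)) = -9*(-1)/(8*9) = -1*(-⅛) = ⅛ ≈ 0.12500)
L(J, H) = ⅛
1/L(-131, t(C(-3))) = 1/(⅛) = 8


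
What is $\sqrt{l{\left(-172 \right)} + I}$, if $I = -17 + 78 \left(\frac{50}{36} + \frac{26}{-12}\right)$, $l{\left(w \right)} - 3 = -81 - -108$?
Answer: $\frac{i \sqrt{429}}{3} \approx 6.9041 i$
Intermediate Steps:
$l{\left(w \right)} = 30$ ($l{\left(w \right)} = 3 - -27 = 3 + \left(-81 + 108\right) = 3 + 27 = 30$)
$I = - \frac{233}{3}$ ($I = -17 + 78 \left(50 \cdot \frac{1}{36} + 26 \left(- \frac{1}{12}\right)\right) = -17 + 78 \left(\frac{25}{18} - \frac{13}{6}\right) = -17 + 78 \left(- \frac{7}{9}\right) = -17 - \frac{182}{3} = - \frac{233}{3} \approx -77.667$)
$\sqrt{l{\left(-172 \right)} + I} = \sqrt{30 - \frac{233}{3}} = \sqrt{- \frac{143}{3}} = \frac{i \sqrt{429}}{3}$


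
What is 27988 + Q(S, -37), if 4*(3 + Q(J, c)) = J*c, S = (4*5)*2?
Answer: 27615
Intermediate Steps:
S = 40 (S = 20*2 = 40)
Q(J, c) = -3 + J*c/4 (Q(J, c) = -3 + (J*c)/4 = -3 + J*c/4)
27988 + Q(S, -37) = 27988 + (-3 + (¼)*40*(-37)) = 27988 + (-3 - 370) = 27988 - 373 = 27615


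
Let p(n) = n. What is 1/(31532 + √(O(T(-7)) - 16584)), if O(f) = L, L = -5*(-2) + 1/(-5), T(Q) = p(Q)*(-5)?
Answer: 157660/4971417991 - I*√414355/4971417991 ≈ 3.1713e-5 - 1.2948e-7*I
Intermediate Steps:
T(Q) = -5*Q (T(Q) = Q*(-5) = -5*Q)
L = 49/5 (L = 10 - ⅕ = 49/5 ≈ 9.8000)
O(f) = 49/5
1/(31532 + √(O(T(-7)) - 16584)) = 1/(31532 + √(49/5 - 16584)) = 1/(31532 + √(-82871/5)) = 1/(31532 + I*√414355/5)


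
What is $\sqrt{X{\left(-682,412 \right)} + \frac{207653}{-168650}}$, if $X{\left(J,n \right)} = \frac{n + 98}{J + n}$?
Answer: $\frac{i \sqrt{31948563542}}{101190} \approx 1.7664 i$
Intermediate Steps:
$X{\left(J,n \right)} = \frac{98 + n}{J + n}$
$\sqrt{X{\left(-682,412 \right)} + \frac{207653}{-168650}} = \sqrt{\frac{98 + 412}{-682 + 412} + \frac{207653}{-168650}} = \sqrt{\frac{1}{-270} \cdot 510 + 207653 \left(- \frac{1}{168650}\right)} = \sqrt{\left(- \frac{1}{270}\right) 510 - \frac{207653}{168650}} = \sqrt{- \frac{17}{9} - \frac{207653}{168650}} = \sqrt{- \frac{4735927}{1517850}} = \frac{i \sqrt{31948563542}}{101190}$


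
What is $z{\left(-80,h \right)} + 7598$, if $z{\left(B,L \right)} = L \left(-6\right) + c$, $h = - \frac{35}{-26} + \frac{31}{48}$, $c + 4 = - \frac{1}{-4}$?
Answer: $\frac{788559}{104} \approx 7582.3$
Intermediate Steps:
$c = - \frac{15}{4}$ ($c = -4 - \frac{1}{-4} = -4 - - \frac{1}{4} = -4 + \frac{1}{4} = - \frac{15}{4} \approx -3.75$)
$h = \frac{1243}{624}$ ($h = \left(-35\right) \left(- \frac{1}{26}\right) + 31 \cdot \frac{1}{48} = \frac{35}{26} + \frac{31}{48} = \frac{1243}{624} \approx 1.992$)
$z{\left(B,L \right)} = - \frac{15}{4} - 6 L$ ($z{\left(B,L \right)} = L \left(-6\right) - \frac{15}{4} = - 6 L - \frac{15}{4} = - \frac{15}{4} - 6 L$)
$z{\left(-80,h \right)} + 7598 = \left(- \frac{15}{4} - \frac{1243}{104}\right) + 7598 = - \frac{1633}{104} + 7598 = \frac{788559}{104}$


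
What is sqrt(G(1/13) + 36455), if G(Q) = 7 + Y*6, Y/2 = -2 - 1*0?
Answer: sqrt(36438) ≈ 190.89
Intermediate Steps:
Y = -4 (Y = 2*(-2 - 1*0) = 2*(-2 + 0) = 2*(-2) = -4)
G(Q) = -17 (G(Q) = 7 - 4*6 = 7 - 24 = -17)
sqrt(G(1/13) + 36455) = sqrt(-17 + 36455) = sqrt(36438)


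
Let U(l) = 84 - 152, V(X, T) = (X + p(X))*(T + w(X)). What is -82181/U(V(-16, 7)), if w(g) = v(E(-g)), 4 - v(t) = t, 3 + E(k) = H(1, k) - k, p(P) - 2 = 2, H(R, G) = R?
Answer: 82181/68 ≈ 1208.5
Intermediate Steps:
p(P) = 4 (p(P) = 2 + 2 = 4)
E(k) = -2 - k (E(k) = -3 + (1 - k) = -2 - k)
v(t) = 4 - t
w(g) = 6 - g (w(g) = 4 - (-2 - (-1)*g) = 4 - (-2 + g) = 4 + (2 - g) = 6 - g)
V(X, T) = (4 + X)*(6 + T - X) (V(X, T) = (X + 4)*(T + (6 - X)) = (4 + X)*(6 + T - X))
U(l) = -68
-82181/U(V(-16, 7)) = -82181/(-68) = -82181*(-1/68) = 82181/68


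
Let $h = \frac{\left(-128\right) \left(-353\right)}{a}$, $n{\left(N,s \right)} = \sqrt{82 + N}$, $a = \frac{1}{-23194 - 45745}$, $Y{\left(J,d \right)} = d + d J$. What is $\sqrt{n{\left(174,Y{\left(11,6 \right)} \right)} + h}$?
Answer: $4 i \sqrt{194683735} \approx 55812.0 i$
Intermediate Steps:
$Y{\left(J,d \right)} = d + J d$
$a = - \frac{1}{68939}$ ($a = \frac{1}{-68939} = - \frac{1}{68939} \approx -1.4506 \cdot 10^{-5}$)
$h = -3114939776$ ($h = \frac{\left(-128\right) \left(-353\right)}{- \frac{1}{68939}} = 45184 \left(-68939\right) = -3114939776$)
$\sqrt{n{\left(174,Y{\left(11,6 \right)} \right)} + h} = \sqrt{\sqrt{82 + 174} - 3114939776} = \sqrt{\sqrt{256} - 3114939776} = \sqrt{16 - 3114939776} = \sqrt{-3114939760} = 4 i \sqrt{194683735}$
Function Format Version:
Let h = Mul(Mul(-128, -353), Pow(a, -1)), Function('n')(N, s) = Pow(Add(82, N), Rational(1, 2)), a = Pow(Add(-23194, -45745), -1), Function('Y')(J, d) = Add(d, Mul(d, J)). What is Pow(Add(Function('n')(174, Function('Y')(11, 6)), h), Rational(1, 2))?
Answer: Mul(4, I, Pow(194683735, Rational(1, 2))) ≈ Mul(55812., I)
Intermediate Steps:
Function('Y')(J, d) = Add(d, Mul(J, d))
a = Rational(-1, 68939) (a = Pow(-68939, -1) = Rational(-1, 68939) ≈ -1.4506e-5)
h = -3114939776 (h = Mul(Mul(-128, -353), Pow(Rational(-1, 68939), -1)) = Mul(45184, -68939) = -3114939776)
Pow(Add(Function('n')(174, Function('Y')(11, 6)), h), Rational(1, 2)) = Pow(Add(Pow(Add(82, 174), Rational(1, 2)), -3114939776), Rational(1, 2)) = Pow(Add(Pow(256, Rational(1, 2)), -3114939776), Rational(1, 2)) = Pow(Add(16, -3114939776), Rational(1, 2)) = Pow(-3114939760, Rational(1, 2)) = Mul(4, I, Pow(194683735, Rational(1, 2)))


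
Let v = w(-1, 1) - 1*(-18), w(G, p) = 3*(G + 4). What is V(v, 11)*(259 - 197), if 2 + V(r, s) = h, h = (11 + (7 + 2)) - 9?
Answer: 558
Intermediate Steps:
w(G, p) = 12 + 3*G (w(G, p) = 3*(4 + G) = 12 + 3*G)
v = 27 (v = (12 + 3*(-1)) - 1*(-18) = (12 - 3) + 18 = 9 + 18 = 27)
h = 11 (h = (11 + 9) - 9 = 20 - 9 = 11)
V(r, s) = 9 (V(r, s) = -2 + 11 = 9)
V(v, 11)*(259 - 197) = 9*(259 - 197) = 9*62 = 558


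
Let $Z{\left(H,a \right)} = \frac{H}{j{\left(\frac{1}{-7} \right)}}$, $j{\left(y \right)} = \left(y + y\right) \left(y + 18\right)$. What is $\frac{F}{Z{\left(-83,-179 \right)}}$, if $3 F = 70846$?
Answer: $\frac{17711500}{12201} \approx 1451.6$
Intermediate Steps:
$F = \frac{70846}{3}$ ($F = \frac{1}{3} \cdot 70846 = \frac{70846}{3} \approx 23615.0$)
$j{\left(y \right)} = 2 y \left(18 + y\right)$
$Z{\left(H,a \right)} = - \frac{49 H}{250}$ ($Z{\left(H,a \right)} = \frac{H}{2 \frac{1}{-7} \left(18 + \frac{1}{-7}\right)} = \frac{H}{2 \left(- \frac{1}{7}\right) \left(18 - \frac{1}{7}\right)} = \frac{H}{2 \left(- \frac{1}{7}\right) \frac{125}{7}} = \frac{H}{- \frac{250}{49}} = H \left(- \frac{49}{250}\right) = - \frac{49 H}{250}$)
$\frac{F}{Z{\left(-83,-179 \right)}} = \frac{70846}{3 \left(\left(- \frac{49}{250}\right) \left(-83\right)\right)} = \frac{70846}{3 \cdot \frac{4067}{250}} = \frac{70846}{3} \cdot \frac{250}{4067} = \frac{17711500}{12201}$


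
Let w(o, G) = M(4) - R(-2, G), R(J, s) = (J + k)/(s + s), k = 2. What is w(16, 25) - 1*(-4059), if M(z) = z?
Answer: 4063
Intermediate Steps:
R(J, s) = (2 + J)/(2*s) (R(J, s) = (J + 2)/(s + s) = (2 + J)/((2*s)) = (2 + J)*(1/(2*s)) = (2 + J)/(2*s))
w(o, G) = 4 (w(o, G) = 4 - (2 - 2)/(2*G) = 4 - 0/(2*G) = 4 - 1*0 = 4 + 0 = 4)
w(16, 25) - 1*(-4059) = 4 - 1*(-4059) = 4 + 4059 = 4063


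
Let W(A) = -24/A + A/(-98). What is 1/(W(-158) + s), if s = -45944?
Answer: -3871/177842395 ≈ -2.1766e-5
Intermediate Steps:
W(A) = -24/A - A/98 (W(A) = -24/A + A*(-1/98) = -24/A - A/98)
1/(W(-158) + s) = 1/((-24/(-158) - 1/98*(-158)) - 45944) = 1/((-24*(-1/158) + 79/49) - 45944) = 1/((12/79 + 79/49) - 45944) = 1/(6829/3871 - 45944) = 1/(-177842395/3871) = -3871/177842395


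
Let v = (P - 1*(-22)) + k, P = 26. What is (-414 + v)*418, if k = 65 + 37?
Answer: -110352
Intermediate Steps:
k = 102
v = 150 (v = (26 - 1*(-22)) + 102 = (26 + 22) + 102 = 48 + 102 = 150)
(-414 + v)*418 = (-414 + 150)*418 = -264*418 = -110352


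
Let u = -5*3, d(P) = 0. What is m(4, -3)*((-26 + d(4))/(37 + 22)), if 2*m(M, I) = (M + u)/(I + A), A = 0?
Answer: -143/177 ≈ -0.80791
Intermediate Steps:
u = -15
m(M, I) = (-15 + M)/(2*I) (m(M, I) = ((M - 15)/(I + 0))/2 = ((-15 + M)/I)/2 = (-15 + M)/(2*I))
m(4, -3)*((-26 + d(4))/(37 + 22)) = ((½)*(-15 + 4)/(-3))*((-26 + 0)/(37 + 22)) = ((½)*(-⅓)*(-11))*(-26/59) = 11*(-26*1/59)/6 = (11/6)*(-26/59) = -143/177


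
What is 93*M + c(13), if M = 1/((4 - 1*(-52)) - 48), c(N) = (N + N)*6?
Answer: 1341/8 ≈ 167.63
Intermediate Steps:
c(N) = 12*N (c(N) = (2*N)*6 = 12*N)
M = ⅛ (M = 1/((4 + 52) - 48) = 1/(56 - 48) = 1/8 = ⅛ ≈ 0.12500)
93*M + c(13) = 93*(⅛) + 12*13 = 93/8 + 156 = 1341/8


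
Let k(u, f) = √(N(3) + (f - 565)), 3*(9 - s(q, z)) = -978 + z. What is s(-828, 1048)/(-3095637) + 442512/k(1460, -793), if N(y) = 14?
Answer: 43/9286911 - 2634*I*√21 ≈ 4.6302e-6 - 12071.0*I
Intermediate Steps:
s(q, z) = 335 - z/3 (s(q, z) = 9 - (-978 + z)/3 = 9 + (326 - z/3) = 335 - z/3)
k(u, f) = √(-551 + f) (k(u, f) = √(14 + (f - 565)) = √(14 + (-565 + f)) = √(-551 + f))
s(-828, 1048)/(-3095637) + 442512/k(1460, -793) = (335 - ⅓*1048)/(-3095637) + 442512/(√(-551 - 793)) = (335 - 1048/3)*(-1/3095637) + 442512/(√(-1344)) = -43/3*(-1/3095637) + 442512/((8*I*√21)) = 43/9286911 + 442512*(-I*√21/168) = 43/9286911 - 2634*I*√21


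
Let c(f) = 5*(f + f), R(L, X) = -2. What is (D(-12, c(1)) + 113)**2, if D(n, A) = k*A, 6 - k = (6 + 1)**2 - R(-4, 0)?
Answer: 113569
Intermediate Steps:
c(f) = 10*f (c(f) = 5*(2*f) = 10*f)
k = -45 (k = 6 - ((6 + 1)**2 - 1*(-2)) = 6 - (7**2 + 2) = 6 - (49 + 2) = 6 - 1*51 = 6 - 51 = -45)
D(n, A) = -45*A
(D(-12, c(1)) + 113)**2 = (-450 + 113)**2 = (-337)**2 = 113569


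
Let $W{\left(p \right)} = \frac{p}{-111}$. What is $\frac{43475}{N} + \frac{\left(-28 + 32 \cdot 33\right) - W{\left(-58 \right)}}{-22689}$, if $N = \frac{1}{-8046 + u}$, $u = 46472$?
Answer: $\frac{4207296344383600}{2518479} \approx 1.6706 \cdot 10^{9}$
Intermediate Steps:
$W{\left(p \right)} = - \frac{p}{111}$ ($W{\left(p \right)} = p \left(- \frac{1}{111}\right) = - \frac{p}{111}$)
$N = \frac{1}{38426}$ ($N = \frac{1}{-8046 + 46472} = \frac{1}{38426} \approx 2.6024 \cdot 10^{-5}$)
$\frac{43475}{N} + \frac{\left(-28 + 32 \cdot 33\right) - W{\left(-58 \right)}}{-22689} = 43475 \frac{1}{\frac{1}{38426}} + \frac{\left(-28 + 32 \cdot 33\right) - \left(- \frac{1}{111}\right) \left(-58\right)}{-22689} = 43475 \cdot 38426 + \left(\left(-28 + 1056\right) - \frac{58}{111}\right) \left(- \frac{1}{22689}\right) = 1670570350 + \left(1028 - \frac{58}{111}\right) \left(- \frac{1}{22689}\right) = 1670570350 + \frac{114050}{111} \left(- \frac{1}{22689}\right) = 1670570350 - \frac{114050}{2518479} = \frac{4207296344383600}{2518479}$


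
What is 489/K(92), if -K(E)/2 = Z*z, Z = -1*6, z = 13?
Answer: 163/52 ≈ 3.1346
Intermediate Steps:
Z = -6
K(E) = 156 (K(E) = -(-12)*13 = -2*(-78) = 156)
489/K(92) = 489/156 = 489*(1/156) = 163/52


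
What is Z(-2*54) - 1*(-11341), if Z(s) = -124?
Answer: 11217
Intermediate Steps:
Z(-2*54) - 1*(-11341) = -124 - 1*(-11341) = -124 + 11341 = 11217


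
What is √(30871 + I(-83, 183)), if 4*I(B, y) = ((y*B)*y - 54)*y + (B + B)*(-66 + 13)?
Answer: 3*I*√56504669/2 ≈ 11275.0*I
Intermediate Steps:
I(B, y) = -53*B/2 + y*(-54 + B*y²)/4 (I(B, y) = (((y*B)*y - 54)*y + (B + B)*(-66 + 13))/4 = (((B*y)*y - 54)*y + (2*B)*(-53))/4 = ((B*y² - 54)*y - 106*B)/4 = ((-54 + B*y²)*y - 106*B)/4 = (y*(-54 + B*y²) - 106*B)/4 = (-106*B + y*(-54 + B*y²))/4 = -53*B/2 + y*(-54 + B*y²)/4)
√(30871 + I(-83, 183)) = √(30871 + (-53/2*(-83) - 27/2*183 + (¼)*(-83)*183³)) = √(30871 + (4399/2 - 4941/2 + (¼)*(-83)*6128487)) = √(30871 + (4399/2 - 4941/2 - 508664421/4)) = √(30871 - 508665505/4) = √(-508542021/4) = 3*I*√56504669/2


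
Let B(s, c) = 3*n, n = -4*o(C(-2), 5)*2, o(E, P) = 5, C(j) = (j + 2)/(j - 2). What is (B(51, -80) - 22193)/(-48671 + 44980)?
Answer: 22313/3691 ≈ 6.0452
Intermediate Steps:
C(j) = (2 + j)/(-2 + j)
n = -40 (n = -4*5*2 = -20*2 = -40)
B(s, c) = -120 (B(s, c) = 3*(-40) = -120)
(B(51, -80) - 22193)/(-48671 + 44980) = (-120 - 22193)/(-48671 + 44980) = -22313/(-3691) = -22313*(-1/3691) = 22313/3691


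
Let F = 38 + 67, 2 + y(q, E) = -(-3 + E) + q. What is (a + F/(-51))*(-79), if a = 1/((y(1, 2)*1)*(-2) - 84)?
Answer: 233603/1428 ≈ 163.59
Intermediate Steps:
y(q, E) = 1 + q - E (y(q, E) = -2 + (-(-3 + E) + q) = -2 + ((3 - E) + q) = -2 + (3 + q - E) = 1 + q - E)
F = 105
a = -1/84 (a = 1/(((1 + 1 - 1*2)*1)*(-2) - 84) = 1/(((1 + 1 - 2)*1)*(-2) - 84) = 1/((0*1)*(-2) - 84) = 1/(0*(-2) - 84) = 1/(0 - 84) = 1/(-84) = -1/84 ≈ -0.011905)
(a + F/(-51))*(-79) = (-1/84 + 105/(-51))*(-79) = (-1/84 + 105*(-1/51))*(-79) = (-1/84 - 35/17)*(-79) = -2957/1428*(-79) = 233603/1428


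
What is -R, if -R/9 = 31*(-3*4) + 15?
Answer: -3213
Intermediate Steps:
R = 3213 (R = -9*(31*(-3*4) + 15) = -9*(31*(-12) + 15) = -9*(-372 + 15) = -9*(-357) = 3213)
-R = -1*3213 = -3213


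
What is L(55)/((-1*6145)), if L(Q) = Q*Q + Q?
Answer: -616/1229 ≈ -0.50122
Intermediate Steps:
L(Q) = Q + Q² (L(Q) = Q² + Q = Q + Q²)
L(55)/((-1*6145)) = (55*(1 + 55))/((-1*6145)) = (55*56)/(-6145) = 3080*(-1/6145) = -616/1229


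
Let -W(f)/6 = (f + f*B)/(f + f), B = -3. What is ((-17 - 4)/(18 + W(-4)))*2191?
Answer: -15337/8 ≈ -1917.1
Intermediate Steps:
W(f) = 6 (W(f) = -6*(f + f*(-3))/(f + f) = -6*(f - 3*f)/(2*f) = -6*(-2*f)*1/(2*f) = -6*(-1) = 6)
((-17 - 4)/(18 + W(-4)))*2191 = ((-17 - 4)/(18 + 6))*2191 = -21/24*2191 = -21*1/24*2191 = -7/8*2191 = -15337/8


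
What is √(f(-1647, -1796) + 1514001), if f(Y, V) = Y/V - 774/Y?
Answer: 5*√1635465563433987/164334 ≈ 1230.4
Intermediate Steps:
f(Y, V) = -774/Y + Y/V
√(f(-1647, -1796) + 1514001) = √((-774/(-1647) - 1647/(-1796)) + 1514001) = √((-774*(-1/1647) - 1647*(-1/1796)) + 1514001) = √((86/183 + 1647/1796) + 1514001) = √(455857/328668 + 1514001) = √(497604136525/328668) = 5*√1635465563433987/164334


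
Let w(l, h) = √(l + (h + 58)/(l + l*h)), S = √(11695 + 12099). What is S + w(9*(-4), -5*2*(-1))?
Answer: √23794 + I*√39391/33 ≈ 154.25 + 6.0143*I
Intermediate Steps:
S = √23794 ≈ 154.25
w(l, h) = √(l + (58 + h)/(l + h*l))
S + w(9*(-4), -5*2*(-1)) = √23794 + √((58 - 5*2*(-1) + (9*(-4))²*(1 - 5*2*(-1)))/(((9*(-4)))*(1 - 5*2*(-1)))) = √23794 + √((58 - 10*(-1) + (-36)²*(1 - 10*(-1)))/((-36)*(1 - 10*(-1)))) = √23794 + √(-(58 + 10 + 1296*(1 + 10))/(36*(1 + 10))) = √23794 + √(-1/36*(58 + 10 + 1296*11)/11) = √23794 + √(-1/36*1/11*(58 + 10 + 14256)) = √23794 + √(-1/36*1/11*14324) = √23794 + √(-3581/99) = √23794 + I*√39391/33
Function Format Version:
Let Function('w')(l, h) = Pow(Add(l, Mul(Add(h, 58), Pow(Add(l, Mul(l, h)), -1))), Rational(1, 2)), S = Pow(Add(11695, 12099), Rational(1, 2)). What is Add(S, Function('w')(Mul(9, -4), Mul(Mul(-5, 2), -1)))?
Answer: Add(Pow(23794, Rational(1, 2)), Mul(Rational(1, 33), I, Pow(39391, Rational(1, 2)))) ≈ Add(154.25, Mul(6.0143, I))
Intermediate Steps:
S = Pow(23794, Rational(1, 2)) ≈ 154.25
Function('w')(l, h) = Pow(Add(l, Mul(Pow(Add(l, Mul(h, l)), -1), Add(58, h))), Rational(1, 2)) (Function('w')(l, h) = Pow(Add(l, Mul(Add(58, h), Pow(Add(l, Mul(h, l)), -1))), Rational(1, 2)) = Pow(Add(l, Mul(Pow(Add(l, Mul(h, l)), -1), Add(58, h))), Rational(1, 2)))
Add(S, Function('w')(Mul(9, -4), Mul(Mul(-5, 2), -1))) = Add(Pow(23794, Rational(1, 2)), Pow(Mul(Pow(Mul(9, -4), -1), Pow(Add(1, Mul(Mul(-5, 2), -1)), -1), Add(58, Mul(Mul(-5, 2), -1), Mul(Pow(Mul(9, -4), 2), Add(1, Mul(Mul(-5, 2), -1))))), Rational(1, 2))) = Add(Pow(23794, Rational(1, 2)), Pow(Mul(Pow(-36, -1), Pow(Add(1, Mul(-10, -1)), -1), Add(58, Mul(-10, -1), Mul(Pow(-36, 2), Add(1, Mul(-10, -1))))), Rational(1, 2))) = Add(Pow(23794, Rational(1, 2)), Pow(Mul(Rational(-1, 36), Pow(Add(1, 10), -1), Add(58, 10, Mul(1296, Add(1, 10)))), Rational(1, 2))) = Add(Pow(23794, Rational(1, 2)), Pow(Mul(Rational(-1, 36), Pow(11, -1), Add(58, 10, Mul(1296, 11))), Rational(1, 2))) = Add(Pow(23794, Rational(1, 2)), Pow(Mul(Rational(-1, 36), Rational(1, 11), Add(58, 10, 14256)), Rational(1, 2))) = Add(Pow(23794, Rational(1, 2)), Pow(Mul(Rational(-1, 36), Rational(1, 11), 14324), Rational(1, 2))) = Add(Pow(23794, Rational(1, 2)), Pow(Rational(-3581, 99), Rational(1, 2))) = Add(Pow(23794, Rational(1, 2)), Mul(Rational(1, 33), I, Pow(39391, Rational(1, 2))))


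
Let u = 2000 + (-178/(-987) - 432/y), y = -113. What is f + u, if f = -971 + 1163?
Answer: 244922450/111531 ≈ 2196.0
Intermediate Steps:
f = 192
u = 223508498/111531 (u = 2000 + (-178/(-987) - 432/(-113)) = 2000 + (-178*(-1/987) - 432*(-1/113)) = 2000 + (178/987 + 432/113) = 2000 + 446498/111531 = 223508498/111531 ≈ 2004.0)
f + u = 192 + 223508498/111531 = 244922450/111531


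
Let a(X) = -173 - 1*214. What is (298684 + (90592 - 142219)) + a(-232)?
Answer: 246670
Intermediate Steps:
a(X) = -387 (a(X) = -173 - 214 = -387)
(298684 + (90592 - 142219)) + a(-232) = (298684 + (90592 - 142219)) - 387 = (298684 - 51627) - 387 = 247057 - 387 = 246670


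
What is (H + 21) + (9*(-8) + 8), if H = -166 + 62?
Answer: -147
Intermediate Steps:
H = -104
(H + 21) + (9*(-8) + 8) = (-104 + 21) + (9*(-8) + 8) = -83 + (-72 + 8) = -83 - 64 = -147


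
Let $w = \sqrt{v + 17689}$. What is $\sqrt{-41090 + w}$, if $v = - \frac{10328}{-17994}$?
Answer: $\frac{\sqrt{-3326071509810 + 8997 \sqrt{1431900413709}}}{8997} \approx 202.38 i$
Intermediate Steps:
$v = \frac{5164}{8997}$ ($v = \left(-10328\right) \left(- \frac{1}{17994}\right) = \frac{5164}{8997} \approx 0.57397$)
$w = \frac{\sqrt{1431900413709}}{8997}$ ($w = \sqrt{\frac{5164}{8997} + 17689} = \sqrt{\frac{159153097}{8997}} = \frac{\sqrt{1431900413709}}{8997} \approx 133.0$)
$\sqrt{-41090 + w} = \sqrt{-41090 + \frac{\sqrt{1431900413709}}{8997}}$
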